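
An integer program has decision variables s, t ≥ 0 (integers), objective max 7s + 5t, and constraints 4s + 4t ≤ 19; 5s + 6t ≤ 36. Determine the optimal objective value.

Relaxing integrality, the LP optimum is 33.25 at (s,t) = (4.75, 0), which is not an integer point.
(s,t)=(4,0): 4·4+4·0=16≤19, 5·4+6·0=20≤36, objective 28.
(s,t)=(3,1): 4·3+4·1=16≤19, 5·3+6·1=21≤36, objective 26.
(s,t)=(3,0): 4·3+4·0=12≤19, 5·3+6·0=15≤36, objective 21.
The best lattice point is (4,0), giving 28.

28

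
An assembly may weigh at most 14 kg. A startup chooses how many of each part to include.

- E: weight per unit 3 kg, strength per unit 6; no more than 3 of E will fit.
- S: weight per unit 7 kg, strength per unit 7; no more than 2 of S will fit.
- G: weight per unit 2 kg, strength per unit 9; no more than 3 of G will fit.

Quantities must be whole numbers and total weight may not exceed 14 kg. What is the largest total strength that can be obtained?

39

3×E and 2×G: weight 13 ≤ 14, strength 3·6 + 2·9 = 36.
2×E and 3×G: weight 12 ≤ 14, strength 2·6 + 3·9 = 39.
Best is 39.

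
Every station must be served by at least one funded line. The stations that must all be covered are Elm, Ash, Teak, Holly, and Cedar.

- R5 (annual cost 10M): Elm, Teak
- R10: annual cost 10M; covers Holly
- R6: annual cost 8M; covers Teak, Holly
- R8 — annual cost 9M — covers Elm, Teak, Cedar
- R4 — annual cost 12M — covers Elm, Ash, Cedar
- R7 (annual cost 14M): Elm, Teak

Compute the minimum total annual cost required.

20

The greedy cost-per-new-station heuristic would pick R8, R6, and R4 for 29, but a cheaper cover exists.
Choose R6 and R4: together they cover Elm, Ash, Teak, Holly, Cedar — every station.
Total annual cost: 8 + 12 = 20.
No cover costs less than 20.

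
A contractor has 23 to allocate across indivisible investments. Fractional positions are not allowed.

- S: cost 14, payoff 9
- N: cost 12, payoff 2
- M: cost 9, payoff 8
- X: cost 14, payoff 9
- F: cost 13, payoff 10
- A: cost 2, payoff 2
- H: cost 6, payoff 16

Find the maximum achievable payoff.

28

Take F, A, and H: cost 13 + 2 + 6 = 21 ≤ 23, payoff 10 + 2 + 16 = 28.
No other feasible combination does better.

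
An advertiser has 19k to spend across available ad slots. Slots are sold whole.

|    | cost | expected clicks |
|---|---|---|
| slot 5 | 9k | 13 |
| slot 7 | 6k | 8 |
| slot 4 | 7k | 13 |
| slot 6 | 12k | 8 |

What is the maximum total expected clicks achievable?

This is a 0-1 knapsack instance.
slot 5 + slot 4: cost 9 + 7 = 16 ≤ 19, expected clicks 13 + 13 = 26.
slot 7 + slot 4: cost 6 + 7 = 13 ≤ 19, expected clicks 8 + 13 = 21.
slot 5 + slot 7: cost 9 + 6 = 15 ≤ 19, expected clicks 13 + 8 = 21.
Best is slot 5 and slot 4 with total expected clicks 26.

26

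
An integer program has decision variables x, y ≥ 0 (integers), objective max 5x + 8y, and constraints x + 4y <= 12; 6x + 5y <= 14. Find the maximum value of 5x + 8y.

16

(x,y)=(0,2) is feasible, giving 16.
(x,y)=(1,1) is feasible, giving 13.
(x,y)=(0,1) is feasible, giving 8.
The best lattice point is (0,2), giving 16.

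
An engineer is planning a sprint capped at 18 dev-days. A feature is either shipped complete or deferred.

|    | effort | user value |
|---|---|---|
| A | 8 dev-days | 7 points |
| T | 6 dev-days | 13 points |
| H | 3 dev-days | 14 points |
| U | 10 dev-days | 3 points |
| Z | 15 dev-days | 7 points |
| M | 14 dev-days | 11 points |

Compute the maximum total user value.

34

This is an integer program with binary decision variables.
Take A, T, and H: effort 8 + 6 + 3 = 17 ≤ 18, user value 7 + 13 + 14 = 34.
No other feasible combination does better.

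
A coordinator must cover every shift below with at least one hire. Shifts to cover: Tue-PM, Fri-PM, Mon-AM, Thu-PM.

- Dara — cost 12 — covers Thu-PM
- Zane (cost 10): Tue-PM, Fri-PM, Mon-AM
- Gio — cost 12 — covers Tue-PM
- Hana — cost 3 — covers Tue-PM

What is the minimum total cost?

22

The greedy cost-per-new-shift heuristic would pick Hana, Zane, and Dara for 25, but a cheaper cover exists.
Choose Dara and Zane: together they cover Tue-PM, Fri-PM, Mon-AM, Thu-PM — every shift.
Total cost: 12 + 10 = 22.
No cover costs less than 22.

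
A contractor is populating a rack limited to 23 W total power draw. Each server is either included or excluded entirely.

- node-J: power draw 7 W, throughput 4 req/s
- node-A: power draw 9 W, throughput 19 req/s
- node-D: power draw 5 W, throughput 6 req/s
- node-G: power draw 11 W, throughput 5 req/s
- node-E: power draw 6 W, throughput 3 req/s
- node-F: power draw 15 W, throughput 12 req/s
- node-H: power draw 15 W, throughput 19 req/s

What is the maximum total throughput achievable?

This is a 0-1 knapsack instance.
Take node-J, node-A, and node-D: power draw 7 + 9 + 5 = 21 ≤ 23, throughput 4 + 19 + 6 = 29.
No other feasible combination does better.

29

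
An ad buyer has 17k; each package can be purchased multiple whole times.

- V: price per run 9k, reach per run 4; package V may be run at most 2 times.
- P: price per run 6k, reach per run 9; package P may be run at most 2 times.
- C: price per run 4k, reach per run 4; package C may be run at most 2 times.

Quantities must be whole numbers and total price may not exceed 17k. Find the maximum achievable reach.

22

P has the best ratio (9/6); taking only P gives at most 2×9 = 18 (stopped by the price limit).
Mixing does better — 2×P and 1×C: price 16 ≤ 17, reach 2·9 + 1·4 = 22.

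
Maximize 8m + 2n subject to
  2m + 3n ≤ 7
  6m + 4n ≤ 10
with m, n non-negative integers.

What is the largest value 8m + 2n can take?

The continuous relaxation peaks at (1.67, 0) with value 13.33; rounding to a feasible lattice point costs some objective.
(m,n)=(1,1) is feasible, giving 10.
(m,n)=(1,0) is feasible, giving 8.
(m,n)=(0,2) is feasible, giving 4.
No feasible integer point exceeds 10.

10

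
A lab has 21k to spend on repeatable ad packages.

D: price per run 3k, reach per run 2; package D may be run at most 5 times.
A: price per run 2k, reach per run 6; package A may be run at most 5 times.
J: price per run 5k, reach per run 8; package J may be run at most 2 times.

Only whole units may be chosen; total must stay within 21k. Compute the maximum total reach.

A has the best ratio (6/2); taking only A gives at most 5×6 = 30 (stopped by the supply cap of 5).
Mixing does better — 5×A and 2×J: price 20 ≤ 21, reach 5·6 + 2·8 = 46.

46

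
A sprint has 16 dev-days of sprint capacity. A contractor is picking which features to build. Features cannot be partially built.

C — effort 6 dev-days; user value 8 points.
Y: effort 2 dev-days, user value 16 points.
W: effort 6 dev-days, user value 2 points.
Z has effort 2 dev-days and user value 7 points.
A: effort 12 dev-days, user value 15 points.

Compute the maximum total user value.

Allowing fractional choices, the relaxed optimum would be about 38.5, but features are indivisible.
Y + Z + A: effort 2 + 2 + 12 = 16 ≤ 16, user value 16 + 7 + 15 = 38.
C + Y + Z: effort 6 + 2 + 2 = 10 ≤ 16, user value 8 + 16 + 7 = 31.
C + Y + W + Z: effort 6 + 2 + 6 + 2 = 16 ≤ 16, user value 8 + 16 + 2 + 7 = 33.
Best is Y, Z, and A with total user value 38.

38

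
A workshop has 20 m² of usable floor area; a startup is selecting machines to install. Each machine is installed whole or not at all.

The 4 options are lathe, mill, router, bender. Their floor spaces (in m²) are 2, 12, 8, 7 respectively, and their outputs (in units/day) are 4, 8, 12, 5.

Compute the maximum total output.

router + bender: floor space 8 + 7 = 15 ≤ 20, output 12 + 5 = 17.
mill + router: floor space 12 + 8 = 20 ≤ 20, output 8 + 12 = 20.
lathe + router + bender: floor space 2 + 8 + 7 = 17 ≤ 20, output 4 + 12 + 5 = 21.
Best is lathe, router, and bender with total output 21.

21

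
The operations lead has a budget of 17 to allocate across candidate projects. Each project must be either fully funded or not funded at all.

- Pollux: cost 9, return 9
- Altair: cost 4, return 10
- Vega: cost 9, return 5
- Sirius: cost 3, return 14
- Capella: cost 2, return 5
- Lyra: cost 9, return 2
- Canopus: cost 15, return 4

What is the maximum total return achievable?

Allowing fractional choices, the relaxed optimum would be about 37.0, but projects are indivisible.
Altair + Sirius + Capella: cost 4 + 3 + 2 = 9 ≤ 17, return 10 + 14 + 5 = 29.
Pollux + Altair + Sirius: cost 9 + 4 + 3 = 16 ≤ 17, return 9 + 10 + 14 = 33.
Altair + Vega + Sirius: cost 4 + 9 + 3 = 16 ≤ 17, return 10 + 5 + 14 = 29.
Best is Pollux, Altair, and Sirius with total return 33.

33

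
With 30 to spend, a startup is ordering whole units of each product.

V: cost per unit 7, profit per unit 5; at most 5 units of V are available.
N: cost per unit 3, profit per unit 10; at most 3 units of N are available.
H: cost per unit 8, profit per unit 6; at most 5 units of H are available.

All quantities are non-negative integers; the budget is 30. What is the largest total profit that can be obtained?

Take 3×V and 3×N: cost 30 ≤ 30, profit 3·5 + 3·10 = 45.
N has the best ratio (10/3) and is taken to its limit of 3; remaining capacity is filled optimally with the others.

45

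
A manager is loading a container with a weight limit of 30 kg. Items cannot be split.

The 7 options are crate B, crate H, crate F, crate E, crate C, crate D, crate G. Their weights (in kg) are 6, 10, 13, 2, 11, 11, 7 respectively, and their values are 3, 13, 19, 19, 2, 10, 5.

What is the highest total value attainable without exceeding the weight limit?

51

This is an integer program with binary decision variables.
crate H + crate F + crate E: weight 10 + 13 + 2 = 25 ≤ 30, value 13 + 19 + 19 = 51.
crate H + crate E + crate D + crate G: weight 10 + 2 + 11 + 7 = 30 ≤ 30, value 13 + 19 + 10 + 5 = 47.
crate F + crate E + crate D: weight 13 + 2 + 11 = 26 ≤ 30, value 19 + 19 + 10 = 48.
Best is crate H, crate F, and crate E with total value 51.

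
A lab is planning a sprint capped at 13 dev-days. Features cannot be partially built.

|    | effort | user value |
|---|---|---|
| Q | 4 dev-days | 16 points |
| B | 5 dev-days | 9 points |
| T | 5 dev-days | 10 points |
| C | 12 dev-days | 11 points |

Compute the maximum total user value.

Allowing fractional choices, the relaxed optimum would be about 33.2, but features are indivisible.
B + T: effort 5 + 5 = 10 ≤ 13, user value 9 + 10 = 19.
Q + B: effort 4 + 5 = 9 ≤ 13, user value 16 + 9 = 25.
Q + T: effort 4 + 5 = 9 ≤ 13, user value 16 + 10 = 26.
Best is Q and T with total user value 26.

26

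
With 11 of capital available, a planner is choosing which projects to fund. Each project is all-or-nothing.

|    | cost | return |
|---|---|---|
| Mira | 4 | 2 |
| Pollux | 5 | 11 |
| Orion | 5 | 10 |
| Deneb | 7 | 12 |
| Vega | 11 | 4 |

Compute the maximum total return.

Mira + Deneb: cost 4 + 7 = 11 ≤ 11, return 2 + 12 = 14.
Mira + Pollux: cost 4 + 5 = 9 ≤ 11, return 2 + 11 = 13.
Pollux + Orion: cost 5 + 5 = 10 ≤ 11, return 11 + 10 = 21.
Best is Pollux and Orion with total return 21.

21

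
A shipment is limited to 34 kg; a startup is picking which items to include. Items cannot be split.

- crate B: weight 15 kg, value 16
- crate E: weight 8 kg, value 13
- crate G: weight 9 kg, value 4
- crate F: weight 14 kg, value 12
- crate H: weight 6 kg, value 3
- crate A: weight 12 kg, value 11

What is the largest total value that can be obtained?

36

Allowing fractional choices, the relaxed optimum would be about 39.1, but items are indivisible.
crate B + crate E + crate G: weight 15 + 8 + 9 = 32 ≤ 34, value 16 + 13 + 4 = 33.
crate E + crate F + crate A: weight 8 + 14 + 12 = 34 ≤ 34, value 13 + 12 + 11 = 36.
crate B + crate E + crate H: weight 15 + 8 + 6 = 29 ≤ 34, value 16 + 13 + 3 = 32.
Best is crate E, crate F, and crate A with total value 36.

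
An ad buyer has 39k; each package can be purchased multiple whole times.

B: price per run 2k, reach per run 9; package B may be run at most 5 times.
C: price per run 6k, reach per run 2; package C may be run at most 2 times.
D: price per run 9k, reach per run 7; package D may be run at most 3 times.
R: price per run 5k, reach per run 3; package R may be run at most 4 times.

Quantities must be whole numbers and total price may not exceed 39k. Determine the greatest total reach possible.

66

5×B and 3×D: price 37 ≤ 39, reach 5·9 + 3·7 = 66.
5×B, 2×D, and 2×R: price 38 ≤ 39, reach 5·9 + 2·7 + 2·3 = 65.
Best is 66.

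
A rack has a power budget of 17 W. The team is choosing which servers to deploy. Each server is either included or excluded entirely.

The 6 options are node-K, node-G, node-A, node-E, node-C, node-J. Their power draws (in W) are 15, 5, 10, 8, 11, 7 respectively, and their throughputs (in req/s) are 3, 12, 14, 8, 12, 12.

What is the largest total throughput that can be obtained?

26

This is an integer program with binary decision variables.
Allowing fractional choices, the relaxed optimum would be about 31.0, but servers are indivisible.
node-G + node-A: power draw 5 + 10 = 15 ≤ 17, throughput 12 + 14 = 26.
node-G + node-J: power draw 5 + 7 = 12 ≤ 17, throughput 12 + 12 = 24.
node-A + node-J: power draw 10 + 7 = 17 ≤ 17, throughput 14 + 12 = 26.
The maximum throughput is 26; one optimal choice is node-G and node-A.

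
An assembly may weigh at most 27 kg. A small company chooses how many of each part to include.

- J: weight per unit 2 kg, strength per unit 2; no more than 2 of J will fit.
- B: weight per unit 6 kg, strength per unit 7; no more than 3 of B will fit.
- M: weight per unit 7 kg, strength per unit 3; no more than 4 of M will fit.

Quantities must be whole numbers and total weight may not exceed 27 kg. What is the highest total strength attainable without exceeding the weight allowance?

This is a bounded integer knapsack.
2×J and 3×B: weight 22 ≤ 27, strength 2·2 + 3·7 = 25.
1×J, 3×B, and 1×M: weight 27 ≤ 27, strength 1·2 + 3·7 + 1·3 = 26.
Best is 26.

26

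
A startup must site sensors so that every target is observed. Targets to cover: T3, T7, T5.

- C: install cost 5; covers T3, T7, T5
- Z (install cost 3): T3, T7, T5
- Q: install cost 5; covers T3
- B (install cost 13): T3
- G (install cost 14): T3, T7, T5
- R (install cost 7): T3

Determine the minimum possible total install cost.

Z alone covers T3, T7, T5 — every target.
Total install cost: 3.
No cover costs less than 3.

3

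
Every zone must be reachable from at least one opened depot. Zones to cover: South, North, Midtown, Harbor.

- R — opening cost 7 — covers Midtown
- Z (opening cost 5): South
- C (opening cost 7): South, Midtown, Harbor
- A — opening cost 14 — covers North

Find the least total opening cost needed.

21

This is an integer covering problem.
Choose C and A: together they cover South, North, Midtown, Harbor — every zone.
Total opening cost: 7 + 14 = 21.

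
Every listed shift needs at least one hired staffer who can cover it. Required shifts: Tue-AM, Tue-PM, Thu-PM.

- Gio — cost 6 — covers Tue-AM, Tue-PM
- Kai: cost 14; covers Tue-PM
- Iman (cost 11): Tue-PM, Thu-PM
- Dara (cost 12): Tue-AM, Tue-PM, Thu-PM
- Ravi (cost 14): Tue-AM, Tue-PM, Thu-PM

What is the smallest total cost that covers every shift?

This is an integer covering problem.
Dara alone covers Tue-AM, Tue-PM, Thu-PM — every shift.
Total cost: 12.

12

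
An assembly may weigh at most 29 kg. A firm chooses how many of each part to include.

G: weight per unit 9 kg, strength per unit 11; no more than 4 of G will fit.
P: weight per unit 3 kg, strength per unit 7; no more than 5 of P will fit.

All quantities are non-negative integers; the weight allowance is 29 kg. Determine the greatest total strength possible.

46

P has the best ratio (7/3); taking only P gives at most 5×7 = 35 (stopped by the supply cap of 5).
Mixing does better — 1×G and 5×P: weight 24 ≤ 29, strength 1·11 + 5·7 = 46.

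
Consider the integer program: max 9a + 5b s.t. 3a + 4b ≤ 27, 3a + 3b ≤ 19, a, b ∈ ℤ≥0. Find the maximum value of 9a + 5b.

54

The continuous relaxation peaks at (6.33, 0) with value 57.00; rounding to a feasible lattice point costs some objective.
(a,b)=(6,0): 3·6+4·0=18≤27, 3·6+3·0=18≤19, objective 54.
(a,b)=(5,1): 3·5+4·1=19≤27, 3·5+3·1=18≤19, objective 50.
(a,b)=(5,0): 3·5+4·0=15≤27, 3·5+3·0=15≤19, objective 45.
No feasible integer point exceeds 54.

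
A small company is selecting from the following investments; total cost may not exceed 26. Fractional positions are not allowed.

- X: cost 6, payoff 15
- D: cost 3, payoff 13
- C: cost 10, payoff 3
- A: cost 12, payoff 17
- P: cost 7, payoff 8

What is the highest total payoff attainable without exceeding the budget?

Allowing fractional choices, the relaxed optimum would be about 50.7, but investments are indivisible.
X + D + A: cost 6 + 3 + 12 = 21 ≤ 26, payoff 15 + 13 + 17 = 45.
X + A + P: cost 6 + 12 + 7 = 25 ≤ 26, payoff 15 + 17 + 8 = 40.
X + D + C + P: cost 6 + 3 + 10 + 7 = 26 ≤ 26, payoff 15 + 13 + 3 + 8 = 39.
Best is X, D, and A with total payoff 45.

45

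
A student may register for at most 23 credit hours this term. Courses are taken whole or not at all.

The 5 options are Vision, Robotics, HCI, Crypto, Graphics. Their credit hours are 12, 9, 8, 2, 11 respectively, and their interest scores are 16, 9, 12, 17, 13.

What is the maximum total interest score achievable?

Allowing fractional choices, the relaxed optimum would be about 46.2, but courses are indivisible.
Vision + Robotics + Crypto: credit hours 12 + 9 + 2 = 23 ≤ 23, interest score 16 + 9 + 17 = 42.
Vision + HCI + Crypto: credit hours 12 + 8 + 2 = 22 ≤ 23, interest score 16 + 12 + 17 = 45.
HCI + Crypto + Graphics: credit hours 8 + 2 + 11 = 21 ≤ 23, interest score 12 + 17 + 13 = 42.
Best is Vision, HCI, and Crypto with total interest score 45.

45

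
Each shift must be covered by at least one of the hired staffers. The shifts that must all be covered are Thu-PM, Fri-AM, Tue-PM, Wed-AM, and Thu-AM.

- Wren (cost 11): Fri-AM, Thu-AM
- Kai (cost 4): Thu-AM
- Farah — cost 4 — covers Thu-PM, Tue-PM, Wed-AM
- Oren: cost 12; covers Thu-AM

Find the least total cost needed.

15

Choose Wren and Farah: together they cover Thu-PM, Fri-AM, Tue-PM, Wed-AM, Thu-AM — every shift.
Total cost: 11 + 4 = 15.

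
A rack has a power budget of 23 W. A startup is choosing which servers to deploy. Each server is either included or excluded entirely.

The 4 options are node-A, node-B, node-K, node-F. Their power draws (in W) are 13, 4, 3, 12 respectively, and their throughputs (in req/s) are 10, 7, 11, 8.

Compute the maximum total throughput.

28

This is an integer program with binary decision variables.
Take node-A, node-B, and node-K: power draw 13 + 4 + 3 = 20 ≤ 23, throughput 10 + 7 + 11 = 28.
No other feasible combination does better.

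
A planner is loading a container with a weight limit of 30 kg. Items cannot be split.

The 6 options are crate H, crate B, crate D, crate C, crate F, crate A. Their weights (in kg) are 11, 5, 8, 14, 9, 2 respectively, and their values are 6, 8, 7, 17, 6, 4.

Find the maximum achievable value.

36

Treat it as a binary knapsack problem.
Allowing fractional choices, the relaxed optimum would be about 36.7, but items are indivisible.
crate B + crate C + crate F + crate A: weight 5 + 14 + 9 + 2 = 30 ≤ 30, value 8 + 17 + 6 + 4 = 35.
crate B + crate D + crate C + crate A: weight 5 + 8 + 14 + 2 = 29 ≤ 30, value 8 + 7 + 17 + 4 = 36.
crate B + crate D + crate C: weight 5 + 8 + 14 = 27 ≤ 30, value 8 + 7 + 17 = 32.
Best is crate B, crate D, crate C, and crate A with total value 36.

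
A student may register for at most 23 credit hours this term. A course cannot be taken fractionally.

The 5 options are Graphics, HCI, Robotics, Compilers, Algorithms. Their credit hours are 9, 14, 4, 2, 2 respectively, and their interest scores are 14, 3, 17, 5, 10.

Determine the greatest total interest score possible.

46

Graphics + Robotics + Compilers + Algorithms: credit hours 9 + 4 + 2 + 2 = 17 ≤ 23, interest score 14 + 17 + 5 + 10 = 46.
Graphics + Robotics + Algorithms: credit hours 9 + 4 + 2 = 15 ≤ 23, interest score 14 + 17 + 10 = 41.
Best is Graphics, Robotics, Compilers, and Algorithms with total interest score 46.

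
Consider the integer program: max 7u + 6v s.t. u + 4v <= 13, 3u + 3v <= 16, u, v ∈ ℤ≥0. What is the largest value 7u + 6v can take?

The continuous relaxation peaks at (5.33, 0) with value 37.33; rounding to a feasible lattice point costs some objective.
(u,v)=(5,0): 1·5+4·0=5≤13, 3·5+3·0=15≤16, objective 35.
(u,v)=(4,1): 1·4+4·1=8≤13, 3·4+3·1=15≤16, objective 34.
No feasible integer point exceeds 35.

35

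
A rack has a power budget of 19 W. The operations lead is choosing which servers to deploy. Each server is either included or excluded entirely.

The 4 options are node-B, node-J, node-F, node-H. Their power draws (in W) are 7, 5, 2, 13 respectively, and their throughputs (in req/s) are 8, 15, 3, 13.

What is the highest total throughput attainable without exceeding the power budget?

28

Allowing fractional choices, the relaxed optimum would be about 31.0, but servers are indivisible.
node-B + node-J: power draw 7 + 5 = 12 ≤ 19, throughput 8 + 15 = 23.
node-B + node-J + node-F: power draw 7 + 5 + 2 = 14 ≤ 19, throughput 8 + 15 + 3 = 26.
node-J + node-H: power draw 5 + 13 = 18 ≤ 19, throughput 15 + 13 = 28.
Best is node-J and node-H with total throughput 28.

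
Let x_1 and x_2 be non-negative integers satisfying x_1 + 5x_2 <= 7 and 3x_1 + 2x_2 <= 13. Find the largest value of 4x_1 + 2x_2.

16

(x_1,x_2)=(4,0): 1·4+5·0=4≤7, 3·4+2·0=12≤13, objective 16.
(x_1,x_2)=(3,0): 1·3+5·0=3≤7, 3·3+2·0=9≤13, objective 12.
Maximum is 16 at (x_1,x_2)=(4,0).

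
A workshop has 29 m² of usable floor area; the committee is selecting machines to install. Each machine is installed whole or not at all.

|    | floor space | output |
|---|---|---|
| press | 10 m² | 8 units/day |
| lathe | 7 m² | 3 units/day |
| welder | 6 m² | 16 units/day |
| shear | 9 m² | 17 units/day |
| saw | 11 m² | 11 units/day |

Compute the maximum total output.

welder + shear + saw: floor space 6 + 9 + 11 = 26 ≤ 29, output 16 + 17 + 11 = 44.
press + welder + shear: floor space 10 + 6 + 9 = 25 ≤ 29, output 8 + 16 + 17 = 41.
Best is welder, shear, and saw with total output 44.

44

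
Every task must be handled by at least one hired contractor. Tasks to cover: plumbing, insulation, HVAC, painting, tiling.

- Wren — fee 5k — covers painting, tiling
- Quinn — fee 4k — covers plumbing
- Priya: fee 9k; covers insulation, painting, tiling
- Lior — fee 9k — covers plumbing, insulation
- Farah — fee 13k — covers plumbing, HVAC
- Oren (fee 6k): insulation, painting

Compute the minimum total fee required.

22

The greedy cost-per-new-task heuristic would pick Wren, Quinn, Oren, and Farah for 28, but a cheaper cover exists.
Choose Priya and Farah: together they cover plumbing, insulation, HVAC, painting, tiling — every task.
Total fee: 9 + 13 = 22.
No cover costs less than 22.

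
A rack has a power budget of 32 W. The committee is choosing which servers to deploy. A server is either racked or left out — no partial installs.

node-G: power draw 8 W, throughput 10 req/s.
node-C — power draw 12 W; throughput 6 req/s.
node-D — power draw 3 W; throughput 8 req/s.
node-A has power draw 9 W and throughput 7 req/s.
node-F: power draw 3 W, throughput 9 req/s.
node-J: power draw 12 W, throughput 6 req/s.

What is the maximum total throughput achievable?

Take node-G, node-D, node-A, and node-F: power draw 8 + 3 + 9 + 3 = 23 ≤ 32, throughput 10 + 8 + 7 + 9 = 34.
No other feasible combination does better.

34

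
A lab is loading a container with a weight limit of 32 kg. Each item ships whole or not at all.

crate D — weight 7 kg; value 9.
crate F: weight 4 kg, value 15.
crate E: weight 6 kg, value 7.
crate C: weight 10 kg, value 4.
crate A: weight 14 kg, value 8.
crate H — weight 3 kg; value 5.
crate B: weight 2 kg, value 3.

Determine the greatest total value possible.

43

crate D + crate F + crate A + crate H + crate B: weight 7 + 4 + 14 + 3 + 2 = 30 ≤ 32, value 9 + 15 + 8 + 5 + 3 = 40.
crate D + crate F + crate E + crate C + crate H + crate B: weight 7 + 4 + 6 + 10 + 3 + 2 = 32 ≤ 32, value 9 + 15 + 7 + 4 + 5 + 3 = 43.
crate D + crate F + crate E + crate C + crate H: weight 7 + 4 + 6 + 10 + 3 = 30 ≤ 32, value 9 + 15 + 7 + 4 + 5 = 40.
Best is crate D, crate F, crate E, crate C, crate H, and crate B with total value 43.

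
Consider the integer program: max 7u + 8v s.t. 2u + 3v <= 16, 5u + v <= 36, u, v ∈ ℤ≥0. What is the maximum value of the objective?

The continuous relaxation peaks at (7.08, 0.615) with value 54.46; rounding to a feasible lattice point costs some objective.
(u,v)=(5,2): 2·5+3·2=16≤16, 5·5+1·2=27≤36, objective 51.
(u,v)=(6,1): 2·6+3·1=15≤16, 5·6+1·1=31≤36, objective 50.
(u,v)=(7,0): 2·7+3·0=14≤16, 5·7+1·0=35≤36, objective 49.
No feasible integer point exceeds 51.

51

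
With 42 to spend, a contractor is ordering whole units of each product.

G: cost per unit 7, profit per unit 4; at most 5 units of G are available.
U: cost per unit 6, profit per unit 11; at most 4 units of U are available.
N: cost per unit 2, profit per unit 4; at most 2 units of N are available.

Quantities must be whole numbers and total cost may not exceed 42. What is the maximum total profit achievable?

2×G, 4×U, and 2×N: cost 42 ≤ 42, profit 2·4 + 4·11 + 2·4 = 60.
1×G, 4×U, and 2×N: cost 35 ≤ 42, profit 1·4 + 4·11 + 2·4 = 56.
Best is 60.

60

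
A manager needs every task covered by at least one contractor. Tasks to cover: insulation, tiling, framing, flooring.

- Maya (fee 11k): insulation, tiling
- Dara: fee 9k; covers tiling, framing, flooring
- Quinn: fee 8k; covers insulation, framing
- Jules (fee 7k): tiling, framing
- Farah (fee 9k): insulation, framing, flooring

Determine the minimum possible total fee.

16

The greedy cost-per-new-task heuristic would pick Dara and Quinn for 17, but a cheaper cover exists.
Choose Jules and Farah: together they cover insulation, tiling, framing, flooring — every task.
Total fee: 7 + 9 = 16.
No cover costs less than 16.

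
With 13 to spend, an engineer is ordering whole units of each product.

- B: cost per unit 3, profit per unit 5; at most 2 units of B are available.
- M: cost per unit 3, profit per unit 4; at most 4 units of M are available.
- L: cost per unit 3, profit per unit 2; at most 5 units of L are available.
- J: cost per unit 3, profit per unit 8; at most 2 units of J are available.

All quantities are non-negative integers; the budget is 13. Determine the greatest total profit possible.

26

2×B and 2×J: cost 12 ≤ 13, profit 2·5 + 2·8 = 26.
1×B, 1×M, and 2×J: cost 12 ≤ 13, profit 1·5 + 1·4 + 2·8 = 25.
Best is 26.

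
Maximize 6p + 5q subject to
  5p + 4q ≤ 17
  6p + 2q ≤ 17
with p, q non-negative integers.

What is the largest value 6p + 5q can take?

(p,q)=(1,3): 5·1+4·3=17≤17, 6·1+2·3=12≤17, objective 21.
(p,q)=(0,4): 5·0+4·4=16≤17, 6·0+2·4=8≤17, objective 20.
No feasible integer point exceeds 21.

21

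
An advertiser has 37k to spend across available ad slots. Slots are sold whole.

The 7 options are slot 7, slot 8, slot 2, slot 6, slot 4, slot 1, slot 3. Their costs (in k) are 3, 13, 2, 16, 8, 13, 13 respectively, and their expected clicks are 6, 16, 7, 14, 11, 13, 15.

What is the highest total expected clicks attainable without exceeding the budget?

slot 7 + slot 8 + slot 4 + slot 3: cost 3 + 13 + 8 + 13 = 37 ≤ 37, expected clicks 6 + 16 + 11 + 15 = 48.
slot 8 + slot 2 + slot 4 + slot 3: cost 13 + 2 + 8 + 13 = 36 ≤ 37, expected clicks 16 + 7 + 11 + 15 = 49.
slot 8 + slot 2 + slot 4 + slot 1: cost 13 + 2 + 8 + 13 = 36 ≤ 37, expected clicks 16 + 7 + 11 + 13 = 47.
Best is slot 8, slot 2, slot 4, and slot 3 with total expected clicks 49.

49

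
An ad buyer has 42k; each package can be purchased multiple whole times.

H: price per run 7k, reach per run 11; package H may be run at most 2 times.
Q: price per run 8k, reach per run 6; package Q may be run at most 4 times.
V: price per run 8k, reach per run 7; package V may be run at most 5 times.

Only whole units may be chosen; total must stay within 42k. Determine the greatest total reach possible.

H has the best ratio (11/7); taking only H gives at most 2×11 = 22 (stopped by the supply cap of 2).
Mixing does better — 2×H and 3×V: price 38 ≤ 42, reach 2·11 + 3·7 = 43.

43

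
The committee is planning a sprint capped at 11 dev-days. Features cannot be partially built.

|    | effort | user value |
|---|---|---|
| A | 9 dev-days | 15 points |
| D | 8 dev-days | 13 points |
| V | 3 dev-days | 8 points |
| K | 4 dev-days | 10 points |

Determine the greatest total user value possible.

Treat it as a binary knapsack problem.
V + K: effort 3 + 4 = 7 ≤ 11, user value 8 + 10 = 18.
A: effort 9 ≤ 11, user value 15.
D + V: effort 8 + 3 = 11 ≤ 11, user value 13 + 8 = 21.
Best is D and V with total user value 21.

21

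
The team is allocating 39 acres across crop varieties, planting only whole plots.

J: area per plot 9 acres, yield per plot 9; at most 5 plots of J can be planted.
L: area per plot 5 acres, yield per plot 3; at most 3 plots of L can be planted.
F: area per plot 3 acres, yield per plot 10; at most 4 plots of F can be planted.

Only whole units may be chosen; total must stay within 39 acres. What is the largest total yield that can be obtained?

This is a bounded integer knapsack.
3×J and 4×F: area 39 ≤ 39, yield 3·9 + 4·10 = 67.
2×J, 1×L, and 4×F: area 35 ≤ 39, yield 2·9 + 1·3 + 4·10 = 61.
Best is 67.

67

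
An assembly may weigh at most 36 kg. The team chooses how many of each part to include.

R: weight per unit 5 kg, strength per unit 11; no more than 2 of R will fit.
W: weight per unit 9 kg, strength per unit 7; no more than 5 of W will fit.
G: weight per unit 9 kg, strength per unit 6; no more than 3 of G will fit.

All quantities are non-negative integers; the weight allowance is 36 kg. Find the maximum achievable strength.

2×R, 1×W, and 1×G: weight 28 ≤ 36, strength 2·11 + 1·7 + 1·6 = 35.
2×R and 2×W: weight 28 ≤ 36, strength 2·11 + 2·7 = 36.
Best is 36.

36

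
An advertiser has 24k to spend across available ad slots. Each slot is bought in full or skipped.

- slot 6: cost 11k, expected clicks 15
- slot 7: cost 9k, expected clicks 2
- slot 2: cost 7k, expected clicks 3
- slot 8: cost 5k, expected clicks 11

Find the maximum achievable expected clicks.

29

Treat it as a binary knapsack problem.
Allowing fractional choices, the relaxed optimum would be about 29.2, but ad slots are indivisible.
slot 6 + slot 2 + slot 8: cost 11 + 7 + 5 = 23 ≤ 24, expected clicks 15 + 3 + 11 = 29.
slot 6 + slot 2: cost 11 + 7 = 18 ≤ 24, expected clicks 15 + 3 = 18.
slot 6 + slot 8: cost 11 + 5 = 16 ≤ 24, expected clicks 15 + 11 = 26.
Best is slot 6, slot 2, and slot 8 with total expected clicks 29.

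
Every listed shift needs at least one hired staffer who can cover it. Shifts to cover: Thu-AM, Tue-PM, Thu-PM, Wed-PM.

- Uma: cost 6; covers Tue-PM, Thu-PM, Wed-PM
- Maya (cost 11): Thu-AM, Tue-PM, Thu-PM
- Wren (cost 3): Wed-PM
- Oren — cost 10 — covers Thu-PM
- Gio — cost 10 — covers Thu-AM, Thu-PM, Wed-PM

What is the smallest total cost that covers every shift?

The greedy cost-per-new-shift heuristic would pick Uma and Gio for 16, but a cheaper cover exists.
Choose Maya and Wren: together they cover Thu-AM, Tue-PM, Thu-PM, Wed-PM — every shift.
Total cost: 11 + 3 = 14.
No cover costs less than 14.

14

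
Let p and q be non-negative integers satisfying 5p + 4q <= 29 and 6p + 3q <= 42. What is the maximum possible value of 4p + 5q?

(p,q)=(0,7) is feasible, giving 35.
(p,q)=(1,6) is feasible, giving 34.
(p,q)=(0,6) is feasible, giving 30.
No feasible integer point exceeds 35.

35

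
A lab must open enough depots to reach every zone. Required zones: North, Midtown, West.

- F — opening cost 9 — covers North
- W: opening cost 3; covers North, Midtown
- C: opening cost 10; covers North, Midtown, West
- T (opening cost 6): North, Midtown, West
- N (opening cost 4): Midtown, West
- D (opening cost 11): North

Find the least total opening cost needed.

6

The greedy cost-per-new-zone heuristic would pick W and N for 7, but a cheaper cover exists.
T alone covers North, Midtown, West — every zone.
Total opening cost: 6.
No cover costs less than 6.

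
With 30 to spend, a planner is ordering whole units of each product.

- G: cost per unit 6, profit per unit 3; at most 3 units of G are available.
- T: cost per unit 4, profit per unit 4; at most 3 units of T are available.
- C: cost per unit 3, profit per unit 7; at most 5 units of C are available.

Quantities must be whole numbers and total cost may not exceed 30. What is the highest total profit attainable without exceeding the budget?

47

3×T and 5×C: cost 27 ≤ 30, profit 3·4 + 5·7 = 47.
1×G, 2×T, and 5×C: cost 29 ≤ 30, profit 1·3 + 2·4 + 5·7 = 46.
Best is 47.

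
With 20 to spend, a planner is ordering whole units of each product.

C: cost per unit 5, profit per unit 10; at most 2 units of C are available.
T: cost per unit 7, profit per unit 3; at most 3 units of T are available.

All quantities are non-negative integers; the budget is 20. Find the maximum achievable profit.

This is a bounded integer knapsack.
2×C and 1×T: cost 17 ≤ 20, profit 2·10 + 1·3 = 23.
2×C: cost 10 ≤ 20, profit 2·10 = 20.
Best is 23.

23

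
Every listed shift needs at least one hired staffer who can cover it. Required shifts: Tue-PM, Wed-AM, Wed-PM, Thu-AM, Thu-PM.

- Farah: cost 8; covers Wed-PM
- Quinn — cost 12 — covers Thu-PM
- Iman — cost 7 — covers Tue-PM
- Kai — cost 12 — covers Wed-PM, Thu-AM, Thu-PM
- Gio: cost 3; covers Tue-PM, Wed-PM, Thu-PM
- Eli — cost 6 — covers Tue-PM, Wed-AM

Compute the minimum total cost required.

18

The greedy cost-per-new-shift heuristic would pick Gio, Eli, and Kai for 21, but a cheaper cover exists.
Choose Kai and Eli: together they cover Tue-PM, Wed-AM, Wed-PM, Thu-AM, Thu-PM — every shift.
Total cost: 12 + 6 = 18.
No cover costs less than 18.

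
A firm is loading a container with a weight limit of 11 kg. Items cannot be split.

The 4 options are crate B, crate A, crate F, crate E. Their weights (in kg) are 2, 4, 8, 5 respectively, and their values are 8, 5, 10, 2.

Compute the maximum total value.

Allowing fractional choices, the relaxed optimum would be about 19.2, but items are indivisible.
crate B + crate A: weight 2 + 4 = 6 ≤ 11, value 8 + 5 = 13.
crate B + crate F: weight 2 + 8 = 10 ≤ 11, value 8 + 10 = 18.
crate B + crate A + crate E: weight 2 + 4 + 5 = 11 ≤ 11, value 8 + 5 + 2 = 15.
Best is crate B and crate F with total value 18.

18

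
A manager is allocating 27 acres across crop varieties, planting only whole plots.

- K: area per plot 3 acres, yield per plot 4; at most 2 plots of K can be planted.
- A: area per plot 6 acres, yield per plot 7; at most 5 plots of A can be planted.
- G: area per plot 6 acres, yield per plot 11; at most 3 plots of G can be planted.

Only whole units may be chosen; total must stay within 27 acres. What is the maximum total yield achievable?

44

G has the best ratio (11/6); taking only G gives at most 3×11 = 33 (stopped by the supply cap of 3).
Mixing does better — 1×K, 1×A, and 3×G: area 27 ≤ 27, yield 1·4 + 1·7 + 3·11 = 44.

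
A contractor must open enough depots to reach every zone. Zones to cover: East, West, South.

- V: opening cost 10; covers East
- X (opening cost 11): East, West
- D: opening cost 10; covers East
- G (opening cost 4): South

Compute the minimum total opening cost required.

15

This is an integer covering problem.
Choose X and G: together they cover East, West, South — every zone.
Total opening cost: 11 + 4 = 15.
No cover costs less than 15.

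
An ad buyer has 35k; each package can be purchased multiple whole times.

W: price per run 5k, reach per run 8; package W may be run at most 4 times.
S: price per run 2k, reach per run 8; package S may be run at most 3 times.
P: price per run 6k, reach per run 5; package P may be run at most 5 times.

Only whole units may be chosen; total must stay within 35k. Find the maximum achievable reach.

This is a bounded integer knapsack.
3×W, 3×S, and 2×P: price 33 ≤ 35, reach 3·8 + 3·8 + 2·5 = 58.
4×W, 3×S, and 1×P: price 32 ≤ 35, reach 4·8 + 3·8 + 1·5 = 61.
Best is 61.

61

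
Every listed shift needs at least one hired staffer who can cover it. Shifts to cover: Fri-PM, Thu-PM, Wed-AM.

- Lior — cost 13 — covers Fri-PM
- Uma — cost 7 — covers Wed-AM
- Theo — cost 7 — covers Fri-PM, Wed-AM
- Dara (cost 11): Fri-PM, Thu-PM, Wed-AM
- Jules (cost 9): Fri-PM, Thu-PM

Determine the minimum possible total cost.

This is an integer covering problem.
The greedy cost-per-new-shift heuristic would pick Theo and Jules for 16, but a cheaper cover exists.
Dara alone covers Fri-PM, Thu-PM, Wed-AM — every shift.
Total cost: 11.
No cover costs less than 11.

11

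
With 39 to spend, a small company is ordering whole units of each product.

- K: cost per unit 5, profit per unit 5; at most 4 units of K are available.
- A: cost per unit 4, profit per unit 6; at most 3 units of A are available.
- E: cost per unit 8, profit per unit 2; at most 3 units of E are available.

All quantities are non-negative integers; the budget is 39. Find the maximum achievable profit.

38

Take 4×K and 3×A: cost 32 ≤ 39, profit 4·5 + 3·6 = 38.
A has the best ratio (6/4) and is taken to its limit of 3; remaining capacity is filled optimally with the others.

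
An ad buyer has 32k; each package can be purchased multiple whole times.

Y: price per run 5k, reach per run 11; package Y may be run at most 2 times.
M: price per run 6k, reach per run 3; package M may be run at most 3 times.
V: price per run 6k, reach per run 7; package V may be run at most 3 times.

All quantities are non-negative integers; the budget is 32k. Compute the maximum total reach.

43

Y has the best ratio (11/5); taking only Y gives at most 2×11 = 22 (stopped by the supply cap of 2).
Mixing does better — 2×Y and 3×V: price 28 ≤ 32, reach 2·11 + 3·7 = 43.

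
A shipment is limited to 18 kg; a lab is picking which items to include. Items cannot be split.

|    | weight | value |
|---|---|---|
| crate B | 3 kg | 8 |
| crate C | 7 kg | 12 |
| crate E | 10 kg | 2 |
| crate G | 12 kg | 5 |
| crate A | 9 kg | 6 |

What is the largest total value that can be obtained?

20

Allowing fractional choices, the relaxed optimum would be about 25.3, but items are indivisible.
crate B + crate C: weight 3 + 7 = 10 ≤ 18, value 8 + 12 = 20.
crate B + crate A: weight 3 + 9 = 12 ≤ 18, value 8 + 6 = 14.
crate C + crate A: weight 7 + 9 = 16 ≤ 18, value 12 + 6 = 18.
Best is crate B and crate C with total value 20.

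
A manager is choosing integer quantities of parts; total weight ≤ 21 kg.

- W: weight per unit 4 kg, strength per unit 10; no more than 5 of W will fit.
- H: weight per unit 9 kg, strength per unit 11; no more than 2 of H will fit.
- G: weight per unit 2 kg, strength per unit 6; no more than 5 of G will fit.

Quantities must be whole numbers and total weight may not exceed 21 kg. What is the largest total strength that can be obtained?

54

G has the best ratio (6/2); taking only G gives at most 5×6 = 30 (stopped by the supply cap of 5).
Mixing does better — 3×W and 4×G: weight 20 ≤ 21, strength 3·10 + 4·6 = 54.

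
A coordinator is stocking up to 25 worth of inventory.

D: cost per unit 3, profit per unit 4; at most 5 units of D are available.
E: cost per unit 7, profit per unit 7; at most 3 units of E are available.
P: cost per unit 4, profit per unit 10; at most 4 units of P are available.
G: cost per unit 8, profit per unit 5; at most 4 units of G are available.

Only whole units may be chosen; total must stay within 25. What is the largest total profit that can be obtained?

Take 3×D and 4×P: cost 25 ≤ 25, profit 3·4 + 4·10 = 52.
P has the best ratio (10/4) and is taken to its limit of 4; remaining capacity is filled optimally with the others.

52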